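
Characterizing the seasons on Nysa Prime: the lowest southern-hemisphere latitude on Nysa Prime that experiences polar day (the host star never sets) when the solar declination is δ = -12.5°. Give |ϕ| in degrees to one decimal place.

|ϕ| = 77.5°

Polar day requires cos h₀ = −tan ϕ tan δ ≤ −1, i.e. tan ϕ tan δ ≥ 1.
The boundary is |tan ϕ| · |tan δ| = 1, so |ϕ| = 90° − |δ| = 90° − 12.5° = 77.5° in the southern hemisphere.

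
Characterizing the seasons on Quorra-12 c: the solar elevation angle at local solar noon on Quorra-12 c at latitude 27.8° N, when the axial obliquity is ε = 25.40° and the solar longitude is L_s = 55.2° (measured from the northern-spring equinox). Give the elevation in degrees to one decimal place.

82.8°

Solar declination: sin δ = sin ε · sin L_s = sin 25.40° × sin 55.2° = 0.35222, so δ = +20.623°.
At local noon the hour angle is zero, so the zenith angle equals |ϕ − δ| = |+27.8° − (+20.623°)| = 7.177°.
Elevation = 90° − 7.177° = 82.8°.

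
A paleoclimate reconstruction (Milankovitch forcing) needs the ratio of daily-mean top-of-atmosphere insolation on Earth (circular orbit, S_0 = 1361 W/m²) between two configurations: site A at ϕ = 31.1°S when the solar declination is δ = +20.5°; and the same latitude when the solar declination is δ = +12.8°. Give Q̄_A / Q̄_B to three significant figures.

Q̄_A / Q̄_B ≈ 0.812

— Configuration A (ϕ=-31.1°):
cos h₀ = −tan(-31.1°) tan(+20.500°) = 0.2255, h₀ = 1.3433 rad.
Bracket: h₀ sin ϕ sin δ + cos ϕ cos δ sin h₀ = 1.3433×-0.51653×0.35021 + 0.85627×0.93667×0.97423 = -0.242995 + 0.781374 = 0.538379.
Q̄ = (S_0/π) × [bracket] = (1361/π) × 0.538379 = 233.24 W/m².
— Configuration B (ϕ=-31.1°):
cos h₀ = −tan(-31.1°) tan(+12.800°) = 0.1371, h₀ = 1.4333 rad.
Bracket: h₀ sin ϕ sin δ + cos ϕ cos δ sin h₀ = 1.4333×-0.51653×0.22155 + 0.85627×0.97515×0.99056 = -0.164023 + 0.827109 = 0.663086.
Q̄ = (S_0/π) × [bracket] = (1361/π) × 0.663086 = 287.26 W/m².
Ratio Q̄_A / Q̄_B = 233.24 / 287.26 = 0.8119.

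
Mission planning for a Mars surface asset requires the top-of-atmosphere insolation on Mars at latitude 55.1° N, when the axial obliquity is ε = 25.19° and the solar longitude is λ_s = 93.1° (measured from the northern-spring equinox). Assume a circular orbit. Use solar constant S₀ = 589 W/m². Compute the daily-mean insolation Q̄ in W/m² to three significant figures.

Solar declination: sin δ = sin ε · sin λ_s = sin 25.19° × sin 93.1° = 0.42500, so δ = +25.151°.
cos H₀ = −tan(+55.1°) tan(+25.151°) = -0.6730, H₀ = 2.3091 rad.
Bracket: H₀ sin φ sin δ + cos φ cos δ sin H₀ = 2.3091×0.82015×0.42500 + 0.57215×0.90519×0.73962 = 0.804869 + 0.383052 = 1.187921.
Q̄ = (S₀/π) × [bracket] = (589/π) × 1.187921 = 222.7 W/m².

Q̄ ≈ 223 W/m²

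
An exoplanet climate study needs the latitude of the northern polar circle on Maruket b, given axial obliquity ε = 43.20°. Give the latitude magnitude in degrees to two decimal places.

46.80°

The polar circle is the lowest latitude that experiences at least one full rotation of continuous daylight at the northern-summer solstice; it lies at |φ| = 90° − ε = 90° − 43.20° = 46.80°.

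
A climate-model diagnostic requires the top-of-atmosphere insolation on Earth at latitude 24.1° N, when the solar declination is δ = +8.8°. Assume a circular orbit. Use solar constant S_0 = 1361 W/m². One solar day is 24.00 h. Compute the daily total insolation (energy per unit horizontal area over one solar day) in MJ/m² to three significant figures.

37.5 MJ/m²

cos h₀ = −tan(+24.1°) tan(+8.800°) = -0.0692, h₀ = 1.6401 rad.
Bracket: h₀ sin ϕ sin δ + cos ϕ cos δ sin h₀ = 1.6401×0.40833×0.15299 + 0.91283×0.98823×0.99760 = 0.102458 + 0.899921 = 1.002379.
Q̄ = (S_0/π) × [bracket] = (1361/π) × 1.002379 = 434.25 W/m².
Daily total = Q̄ × 24.00 h × 3600 s/h = 434.25 × 24.00 × 3600 / 10⁶ = 37.52 MJ/m².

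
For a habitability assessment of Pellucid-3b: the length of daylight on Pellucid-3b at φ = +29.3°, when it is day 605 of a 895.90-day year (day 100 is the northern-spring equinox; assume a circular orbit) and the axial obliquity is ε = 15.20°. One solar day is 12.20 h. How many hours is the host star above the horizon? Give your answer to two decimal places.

5.88 h

Solar longitude: λ_s = 360° × (605 − 100)/895.90 = 202.924°.
sin δ = sin 15.20° × sin 202.924° = -0.10213, so δ = -5.862°.
cos H₀ = −tan φ · tan δ = −tan(+29.3°) × tan(-5.862°) = 0.0576, so H₀ = 1.5132 rad = 86.70°.
Daylight = 2H₀/(2π) × 12.20 h = (1.5132/π) × 12.20 = 5.88 h.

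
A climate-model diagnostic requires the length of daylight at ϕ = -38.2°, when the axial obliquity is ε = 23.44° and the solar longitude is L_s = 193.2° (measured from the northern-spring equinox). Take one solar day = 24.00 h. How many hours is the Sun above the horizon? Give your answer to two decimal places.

12.55 h

Solar declination: sin δ = sin ε · sin L_s = sin 23.44° × sin 193.2° = -0.09084, so δ = -5.212°.
cos h₀ = −tan ϕ · tan δ = −tan(-38.2°) × tan(-5.212°) = -0.0718, so h₀ = 1.6426 rad = 94.12°.
Daylight = 2h₀/(2π) × 24.00 h = (1.6426/π) × 24.00 = 12.55 h.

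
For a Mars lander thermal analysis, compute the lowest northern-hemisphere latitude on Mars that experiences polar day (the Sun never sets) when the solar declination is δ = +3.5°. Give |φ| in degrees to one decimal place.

Polar day requires cos H₀ = −tan φ tan δ ≤ −1, i.e. tan φ tan δ ≥ 1.
The boundary is |tan φ| · |tan δ| = 1, so |φ| = 90° − |δ| = 90° − 3.5° = 86.5° in the northern hemisphere.

|φ| = 86.5°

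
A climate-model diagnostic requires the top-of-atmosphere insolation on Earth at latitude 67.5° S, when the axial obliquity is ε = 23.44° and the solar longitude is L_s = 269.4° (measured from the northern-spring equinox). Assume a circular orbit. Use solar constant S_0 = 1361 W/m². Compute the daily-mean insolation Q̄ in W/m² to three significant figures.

Q̄ ≈ 500 W/m²

Solar declination: sin δ = sin ε · sin L_s = sin 23.44° × sin 269.4° = -0.39777, so δ = -23.439°.
cos h₀ = −tan(-67.5°) tan(-23.439°) = -1.0467 ≤ −1 ⇒ polar day, h₀ = π.
Bracket: h₀ sin ϕ sin δ + cos ϕ cos δ sin h₀ = 3.1416×-0.92388×-0.39777 + 0.38268×0.91749×0.00000 = 1.154512 + 0.000000 = 1.154512.
Q̄ = (S_0/π) × [bracket] = (1361/π) × 1.154512 = 500.2 W/m².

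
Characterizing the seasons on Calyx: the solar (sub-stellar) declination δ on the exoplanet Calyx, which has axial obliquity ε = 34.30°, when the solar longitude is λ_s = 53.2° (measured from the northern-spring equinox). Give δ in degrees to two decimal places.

sin δ = sin ε · sin λ_s = sin 34.30° × sin 53.2° = 0.451233.
δ = arcsin(0.451233) = +26.82°.

δ = +26.82°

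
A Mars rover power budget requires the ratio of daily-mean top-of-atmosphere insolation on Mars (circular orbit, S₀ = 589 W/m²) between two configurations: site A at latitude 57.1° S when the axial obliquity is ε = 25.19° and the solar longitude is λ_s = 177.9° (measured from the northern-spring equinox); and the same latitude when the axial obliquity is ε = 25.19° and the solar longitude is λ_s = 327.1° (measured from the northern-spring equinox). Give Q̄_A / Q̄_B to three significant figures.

Q̄_A / Q̄_B ≈ 0.601

— Configuration A (φ=-57.1°):
Solar declination: sin δ = sin ε · sin λ_s = sin 25.19° × sin 177.9° = 0.01560, so δ = +0.894°.
cos H₀ = −tan(-57.1°) tan(+0.894°) = 0.0241, H₀ = 1.5467 rad.
Bracket: H₀ sin φ sin δ + cos φ cos δ sin H₀ = 1.5467×-0.83962×0.01560 + 0.54317×0.99988×0.99971 = -0.020259 + 0.542947 = 0.522688.
Q̄ = (S₀/π) × [bracket] = (589/π) × 0.522688 = 97.996 W/m².
— Configuration B (φ=-57.1°):
Solar declination: sin δ = sin ε · sin λ_s = sin 25.19° × sin 327.1° = -0.23119, so δ = -13.367°.
cos H₀ = −tan(-57.1°) tan(-13.367°) = -0.3673, H₀ = 1.9469 rad.
Bracket: H₀ sin φ sin δ + cos φ cos δ sin H₀ = 1.9469×-0.83962×-0.23119 + 0.54317×0.97291×0.93010 = 0.377916 + 0.491516 = 0.869432.
Q̄ = (S₀/π) × [bracket] = (589/π) × 0.869432 = 163.01 W/m².
Ratio Q̄_A / Q̄_B = 97.996 / 163.01 = 0.6012.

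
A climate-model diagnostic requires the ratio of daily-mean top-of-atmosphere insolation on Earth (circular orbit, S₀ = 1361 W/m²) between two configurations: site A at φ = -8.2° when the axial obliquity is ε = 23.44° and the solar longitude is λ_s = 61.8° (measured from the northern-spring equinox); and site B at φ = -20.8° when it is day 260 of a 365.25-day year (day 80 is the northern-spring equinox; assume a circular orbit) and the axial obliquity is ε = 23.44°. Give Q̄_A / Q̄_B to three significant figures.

Q̄_A / Q̄_B ≈ 0.919

— Configuration A (φ=-8.2°):
Solar declination: sin δ = sin ε · sin λ_s = sin 23.44° × sin 61.8° = 0.35057, so δ = +20.522°.
cos H₀ = −tan(-8.2°) tan(+20.522°) = 0.0539, H₀ = 1.5168 rad.
Bracket: H₀ sin φ sin δ + cos φ cos δ sin H₀ = 1.5168×-0.14263×0.35057 + 0.98978×0.93654×0.99854 = -0.075843 + 0.925615 = 0.849772.
Q̄ = (S₀/π) × [bracket] = (1361/π) × 0.849772 = 368.14 W/m².
— Configuration B (φ=-20.8°):
Solar longitude: λ_s = 360° × (260 − 80)/365.25 = 177.413°.
sin δ = sin 23.44° × sin 177.413° = 0.01796, so δ = +1.029°.
cos H₀ = −tan(-20.8°) tan(+1.029°) = 0.0068, H₀ = 1.5640 rad.
Bracket: H₀ sin φ sin δ + cos φ cos δ sin H₀ = 1.5640×-0.35511×0.01796 + 0.93483×0.99984×0.99998 = -0.009975 + 0.934662 = 0.924687.
Q̄ = (S₀/π) × [bracket] = (1361/π) × 0.924687 = 400.59 W/m².
Ratio Q̄_A / Q̄_B = 368.14 / 400.59 = 0.9190.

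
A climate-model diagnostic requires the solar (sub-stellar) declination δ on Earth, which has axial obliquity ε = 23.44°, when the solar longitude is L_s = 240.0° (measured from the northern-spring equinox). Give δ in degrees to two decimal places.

δ = -20.15°

sin δ = sin ε · sin L_s = sin 23.44° × sin 240.0° = -0.344495.
δ = arcsin(-0.344495) = -20.15°.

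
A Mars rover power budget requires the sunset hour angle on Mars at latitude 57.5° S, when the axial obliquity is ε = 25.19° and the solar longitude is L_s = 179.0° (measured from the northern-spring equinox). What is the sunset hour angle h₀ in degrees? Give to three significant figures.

h₀ = 89.3°

Solar declination: sin δ = sin ε · sin L_s = sin 25.19° × sin 179.0° = 0.00743, so δ = +0.426°.
cos h₀ = −tan ϕ · tan δ = −tan(-57.5°) × tan(+0.426°) = 0.0117, so h₀ = 1.5591 rad = 89.33°.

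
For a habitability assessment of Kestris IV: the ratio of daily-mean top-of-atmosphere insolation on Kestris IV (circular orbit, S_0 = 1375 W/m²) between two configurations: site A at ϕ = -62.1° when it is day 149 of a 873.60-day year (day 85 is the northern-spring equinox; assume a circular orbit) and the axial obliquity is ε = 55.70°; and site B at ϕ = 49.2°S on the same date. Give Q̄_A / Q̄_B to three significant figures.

Q̄_A / Q̄_B ≈ 0.227

— Configuration A (ϕ=-62.1°):
Solar longitude: L_s = 360° × (149 − 85)/873.60 = 26.374°.
sin δ = sin 55.70° × sin 26.374° = 0.36697, so δ = +21.529°.
cos h₀ = −tan(-62.1°) tan(+21.529°) = 0.7451, h₀ = 0.7302 rad.
Bracket: h₀ sin ϕ sin δ + cos ϕ cos δ sin h₀ = 0.7302×-0.88377×0.36697 + 0.46793×0.93023×0.66699 = -0.236816 + 0.290329 = 0.053513.
Q̄ = (S_0/π) × [bracket] = (1375/π) × 0.053513 = 23.421 W/m².
— Configuration B (ϕ=-49.2°):
cos h₀ = −tan(-49.2°) tan(+21.529°) = 0.4570, h₀ = 1.0961 rad.
Bracket: h₀ sin ϕ sin δ + cos ϕ cos δ sin h₀ = 1.0961×-0.75700×0.36697 + 0.65342×0.93023×0.88945 = -0.304493 + 0.540635 = 0.236142.
Q̄ = (S_0/π) × [bracket] = (1375/π) × 0.236142 = 103.35 W/m².
Ratio Q̄_A / Q̄_B = 23.421 / 103.35 = 0.2266.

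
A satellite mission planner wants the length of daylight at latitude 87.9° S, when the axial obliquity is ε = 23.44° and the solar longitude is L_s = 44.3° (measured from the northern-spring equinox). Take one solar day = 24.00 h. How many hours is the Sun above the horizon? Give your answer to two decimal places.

Solar declination: sin δ = sin ε · sin L_s = sin 23.44° × sin 44.3° = 0.27782, so δ = +16.130°.
cos h₀ = −tan ϕ · tan δ = 7.8871 ≥ 1, so the Sun never rises (polar night) and h₀ = 0.
Daylight = 2h₀/(2π) × 24.00 h = (0.0000/π) × 24.00 = 0.00 h.

0.00 h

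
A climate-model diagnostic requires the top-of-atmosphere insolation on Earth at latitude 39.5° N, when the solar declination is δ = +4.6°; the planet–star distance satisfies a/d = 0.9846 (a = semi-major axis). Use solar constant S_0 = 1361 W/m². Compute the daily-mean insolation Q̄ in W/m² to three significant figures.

cos h₀ = −tan(+39.5°) tan(+4.600°) = -0.0663, h₀ = 1.6372 rad.
Bracket: h₀ sin ϕ sin δ + cos ϕ cos δ sin h₀ = 1.6372×0.63608×0.08020 + 0.77162×0.99678×0.99780 = 0.083519 + 0.767443 = 0.850962.
Inverse-square distance factor (a/d)² = 0.9846² = 0.969437.
Q̄ = (S_0/π) × 0.969437 × [bracket] = (1361/π) × 0.969437 × 0.850962 = 357.4 W/m².

Q̄ ≈ 357 W/m²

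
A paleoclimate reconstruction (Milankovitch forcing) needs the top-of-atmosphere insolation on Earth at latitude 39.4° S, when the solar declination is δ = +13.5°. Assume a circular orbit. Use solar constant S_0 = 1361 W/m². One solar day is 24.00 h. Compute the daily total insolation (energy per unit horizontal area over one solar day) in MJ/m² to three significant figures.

cos h₀ = −tan(-39.4°) tan(+13.500°) = 0.1972, h₀ = 1.3723 rad.
Bracket: h₀ sin ϕ sin δ + cos ϕ cos δ sin h₀ = 1.3723×-0.63473×0.23345 + 0.77273×0.97237×0.98036 = -0.203344 + 0.736622 = 0.533278.
Q̄ = (S_0/π) × [bracket] = (1361/π) × 0.533278 = 231.03 W/m².
Daily total = Q̄ × 24.00 h × 3600 s/h = 231.03 × 24.00 × 3600 / 10⁶ = 19.96 MJ/m².

20.0 MJ/m²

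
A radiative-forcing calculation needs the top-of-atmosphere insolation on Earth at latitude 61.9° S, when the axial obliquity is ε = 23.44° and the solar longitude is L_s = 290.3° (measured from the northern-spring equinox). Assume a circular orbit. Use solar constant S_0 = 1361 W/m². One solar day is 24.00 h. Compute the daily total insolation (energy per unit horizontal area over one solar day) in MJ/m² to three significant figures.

Solar declination: sin δ = sin ε · sin L_s = sin 23.44° × sin 290.3° = -0.37308, so δ = -21.906°.
cos h₀ = −tan(-61.9°) tan(-21.906°) = -0.7531, h₀ = 2.4235 rad.
Bracket: h₀ sin ϕ sin δ + cos ϕ cos δ sin h₀ = 2.4235×-0.88213×-0.37308 + 0.47101×0.92780×0.65791 = 0.797586 + 0.287509 = 1.085095.
Q̄ = (S_0/π) × [bracket] = (1361/π) × 1.085095 = 470.08 W/m².
Daily total = Q̄ × 24.00 h × 3600 s/h = 470.08 × 24.00 × 3600 / 10⁶ = 40.61 MJ/m².

40.6 MJ/m²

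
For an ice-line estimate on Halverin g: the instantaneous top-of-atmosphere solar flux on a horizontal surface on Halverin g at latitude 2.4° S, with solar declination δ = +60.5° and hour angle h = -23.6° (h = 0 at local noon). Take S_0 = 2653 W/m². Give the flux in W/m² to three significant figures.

cos θ_z = sin ϕ sin δ + cos ϕ cos δ cos h = -0.036447 + 0.450843 = 0.414396.
Flux = S_0 · cos θ_z = 2653 × 0.414396 = 1099 W/m².

1.10e+03 W/m²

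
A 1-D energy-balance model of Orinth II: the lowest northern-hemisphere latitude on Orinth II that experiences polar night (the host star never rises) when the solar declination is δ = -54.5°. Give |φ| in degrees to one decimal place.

|φ| = 35.5°

Polar night requires cos H₀ = −tan φ tan δ ≥ 1, i.e. tan φ tan δ ≤ −1.
The boundary is |tan φ| · |tan δ| = 1, so |φ| = 90° − |δ| = 90° − 54.5° = 35.5° in the northern hemisphere.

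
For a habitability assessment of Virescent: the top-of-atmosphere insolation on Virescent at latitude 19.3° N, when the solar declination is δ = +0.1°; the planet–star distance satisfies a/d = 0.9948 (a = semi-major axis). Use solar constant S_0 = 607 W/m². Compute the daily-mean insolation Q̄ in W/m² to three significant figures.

Q̄ ≈ 181 W/m²

cos h₀ = −tan(+19.3°) tan(+0.100°) = -0.0006, h₀ = 1.5714 rad.
Bracket: h₀ sin ϕ sin δ + cos ϕ cos δ sin h₀ = 1.5714×0.33051×0.00175 + 0.94380×1.00000×1.00000 = 0.000909 + 0.943800 = 0.944709.
Inverse-square distance factor (a/d)² = 0.9948² = 0.989627.
Q̄ = (S_0/π) × 0.989627 × [bracket] = (607/π) × 0.989627 × 0.944709 = 180.6 W/m².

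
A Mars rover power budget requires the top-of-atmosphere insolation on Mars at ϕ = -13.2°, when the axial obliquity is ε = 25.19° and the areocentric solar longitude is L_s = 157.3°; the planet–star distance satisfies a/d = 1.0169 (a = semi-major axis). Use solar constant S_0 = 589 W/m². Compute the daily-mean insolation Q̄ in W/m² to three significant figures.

Q̄ ≈ 175 W/m²

sin δ = sin 25.19° × sin 157.3° = 0.16425, so δ = +9.454°.
cos h₀ = −tan(-13.2°) tan(+9.454°) = 0.0391, h₀ = 1.5317 rad.
Bracket: h₀ sin ϕ sin δ + cos ϕ cos δ sin h₀ = 1.5317×-0.22835×0.16425 + 0.97358×0.98642×0.99924 = -0.057449 + 0.959629 = 0.902180.
Inverse-square distance factor (a/d)² = 1.0169² = 1.034086.
Q̄ = (S_0/π) × 1.034086 × [bracket] = (589/π) × 1.034086 × 0.902180 = 174.9 W/m².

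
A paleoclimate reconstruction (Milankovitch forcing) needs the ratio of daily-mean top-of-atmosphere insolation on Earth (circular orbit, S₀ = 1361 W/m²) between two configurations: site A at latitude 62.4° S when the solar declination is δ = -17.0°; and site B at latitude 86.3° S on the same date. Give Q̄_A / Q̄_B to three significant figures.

— Configuration A (φ=-62.4°):
cos H₀ = −tan(-62.4°) tan(-17.000°) = -0.5848, H₀ = 2.1954 rad.
Bracket: H₀ sin φ sin δ + cos φ cos δ sin H₀ = 2.1954×-0.88620×-0.29237 + 0.46330×0.95630×0.81117 = 0.568824 + 0.359392 = 0.928216.
Q̄ = (S₀/π) × [bracket] = (1361/π) × 0.928216 = 402.12 W/m².
— Configuration B (φ=-86.3°):
cos H₀ = −tan(-86.3°) tan(-17.000°) = -4.7278 ≤ −1 ⇒ polar day, H₀ = π.
Bracket: H₀ sin φ sin δ + cos φ cos δ sin H₀ = 3.1416×-0.99792×-0.29237 + 0.06453×0.95630×0.00000 = 0.916599 + 0.000000 = 0.916599.
Q̄ = (S₀/π) × [bracket] = (1361/π) × 0.916599 = 397.09 W/m².
Ratio Q̄_A / Q̄_B = 402.12 / 397.09 = 1.013.

Q̄_A / Q̄_B ≈ 1.01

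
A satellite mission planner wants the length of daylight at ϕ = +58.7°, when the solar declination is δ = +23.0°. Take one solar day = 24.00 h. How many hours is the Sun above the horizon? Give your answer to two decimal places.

cos h₀ = −tan ϕ · tan δ = −tan(+58.7°) × tan(+23.000°) = -0.6981, so h₀ = 2.3436 rad = 134.28°.
Daylight = 2h₀/(2π) × 24.00 h = (2.3436/π) × 24.00 = 17.90 h.

17.90 h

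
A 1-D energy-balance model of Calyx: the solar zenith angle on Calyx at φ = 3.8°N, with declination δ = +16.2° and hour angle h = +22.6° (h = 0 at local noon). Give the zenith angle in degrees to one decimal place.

θ_z = 25.4°

cos θ_z = sin φ sin δ + cos φ cos δ cos h = 0.018490 + 0.884604 = 0.903094.
θ_z = arccos(0.903094) = 25.4°.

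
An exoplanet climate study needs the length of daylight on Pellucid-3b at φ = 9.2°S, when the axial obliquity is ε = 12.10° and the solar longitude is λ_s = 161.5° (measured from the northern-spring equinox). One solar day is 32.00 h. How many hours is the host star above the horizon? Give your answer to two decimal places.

15.89 h

Solar declination: sin δ = sin ε · sin λ_s = sin 12.10° × sin 161.5° = 0.06651, so δ = +3.814°.
cos H₀ = −tan φ · tan δ = −tan(-9.2°) × tan(+3.814°) = 0.0108, so H₀ = 1.5600 rad = 89.38°.
Daylight = 2H₀/(2π) × 32.00 h = (1.5600/π) × 32.00 = 15.89 h.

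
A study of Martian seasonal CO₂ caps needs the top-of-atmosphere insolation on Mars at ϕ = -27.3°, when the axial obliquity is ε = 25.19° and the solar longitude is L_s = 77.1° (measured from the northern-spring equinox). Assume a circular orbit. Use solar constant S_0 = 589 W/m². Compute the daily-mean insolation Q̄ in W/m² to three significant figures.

Q̄ ≈ 99.8 W/m²

Solar declination: sin δ = sin ε · sin L_s = sin 25.19° × sin 77.1° = 0.41488, so δ = +24.512°.
cos h₀ = −tan(-27.3°) tan(+24.512°) = 0.2353, h₀ = 1.3332 rad.
Bracket: h₀ sin ϕ sin δ + cos ϕ cos δ sin h₀ = 1.3332×-0.45865×0.41488 + 0.88862×0.90988×0.97191 = -0.253688 + 0.785826 = 0.532138.
Q̄ = (S_0/π) × [bracket] = (589/π) × 0.532138 = 99.77 W/m².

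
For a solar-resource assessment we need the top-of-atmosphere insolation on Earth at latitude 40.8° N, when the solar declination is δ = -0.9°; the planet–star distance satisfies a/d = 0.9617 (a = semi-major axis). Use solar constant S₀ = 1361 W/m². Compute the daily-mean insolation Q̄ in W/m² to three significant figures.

Q̄ ≈ 297 W/m²

cos H₀ = −tan(+40.8°) tan(-0.900°) = 0.0136, H₀ = 1.5572 rad.
Bracket: H₀ sin φ sin δ + cos φ cos δ sin H₀ = 1.5572×0.65342×-0.01571 + 0.75700×0.99988×0.99991 = -0.015985 + 0.756841 = 0.740856.
Inverse-square distance factor (a/d)² = 0.9617² = 0.924867.
Q̄ = (S₀/π) × 0.924867 × [bracket] = (1361/π) × 0.924867 × 0.740856 = 296.8 W/m².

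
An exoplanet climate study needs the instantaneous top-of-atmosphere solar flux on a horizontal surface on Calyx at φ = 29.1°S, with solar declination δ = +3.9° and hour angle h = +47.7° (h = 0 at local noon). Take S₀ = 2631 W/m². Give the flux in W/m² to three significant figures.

1.46e+03 W/m²

cos θ_z = sin φ sin δ + cos φ cos δ cos h = -0.033078 + 0.586698 = 0.553620.
Flux = S₀ · cos θ_z = 2631 × 0.553620 = 1457 W/m².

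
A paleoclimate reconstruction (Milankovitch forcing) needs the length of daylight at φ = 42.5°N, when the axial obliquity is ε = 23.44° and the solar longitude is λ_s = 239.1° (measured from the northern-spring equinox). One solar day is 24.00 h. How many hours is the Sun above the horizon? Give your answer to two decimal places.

Solar declination: sin δ = sin ε · sin λ_s = sin 23.44° × sin 239.1° = -0.34133, so δ = -19.958°.
cos H₀ = −tan φ · tan δ = −tan(+42.5°) × tan(-19.958°) = 0.3328, so H₀ = 1.2316 rad = 70.56°.
Daylight = 2H₀/(2π) × 24.00 h = (1.2316/π) × 24.00 = 9.41 h.

9.41 h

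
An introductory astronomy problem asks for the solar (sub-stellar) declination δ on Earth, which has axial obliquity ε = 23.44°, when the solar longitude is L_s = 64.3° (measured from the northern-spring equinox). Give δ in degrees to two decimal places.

sin δ = sin ε · sin L_s = sin 23.44° × sin 64.3° = 0.358438.
δ = arcsin(0.358438) = +21.00°.

δ = +21.00°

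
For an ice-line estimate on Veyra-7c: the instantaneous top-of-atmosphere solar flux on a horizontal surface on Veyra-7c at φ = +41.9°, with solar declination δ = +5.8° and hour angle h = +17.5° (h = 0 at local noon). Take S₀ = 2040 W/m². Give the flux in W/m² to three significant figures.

cos θ_z = sin φ sin δ + cos φ cos δ cos h = 0.067489 + 0.706229 = 0.773718.
Flux = S₀ · cos θ_z = 2040 × 0.773718 = 1578 W/m².

1.58e+03 W/m²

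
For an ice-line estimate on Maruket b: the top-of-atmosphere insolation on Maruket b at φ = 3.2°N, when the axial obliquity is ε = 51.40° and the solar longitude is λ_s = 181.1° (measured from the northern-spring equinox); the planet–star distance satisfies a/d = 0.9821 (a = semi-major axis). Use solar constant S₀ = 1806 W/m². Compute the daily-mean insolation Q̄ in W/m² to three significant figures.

Q̄ ≈ 553 W/m²

Solar declination: sin δ = sin ε · sin λ_s = sin 51.40° × sin 181.1° = -0.01500, so δ = -0.860°.
cos H₀ = −tan(+3.2°) tan(-0.860°) = 0.0008, H₀ = 1.5700 rad.
Bracket: H₀ sin φ sin δ + cos φ cos δ sin H₀ = 1.5700×0.05582×-0.01500 + 0.99844×0.99989×1.00000 = -0.001315 + 0.998330 = 0.997015.
Inverse-square distance factor (a/d)² = 0.9821² = 0.964520.
Q̄ = (S₀/π) × 0.964520 × [bracket] = (1806/π) × 0.964520 × 0.997015 = 552.8 W/m².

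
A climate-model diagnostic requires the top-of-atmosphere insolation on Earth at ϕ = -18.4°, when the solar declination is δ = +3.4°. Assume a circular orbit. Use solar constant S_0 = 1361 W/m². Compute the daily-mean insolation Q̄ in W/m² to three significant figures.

cos h₀ = −tan(-18.4°) tan(+3.400°) = 0.0198, h₀ = 1.5510 rad.
Bracket: h₀ sin ϕ sin δ + cos ϕ cos δ sin h₀ = 1.5510×-0.31565×0.05931 + 0.94888×0.99824×0.99980 = -0.029037 + 0.947021 = 0.917984.
Q̄ = (S_0/π) × [bracket] = (1361/π) × 0.917984 = 397.7 W/m².

Q̄ ≈ 398 W/m²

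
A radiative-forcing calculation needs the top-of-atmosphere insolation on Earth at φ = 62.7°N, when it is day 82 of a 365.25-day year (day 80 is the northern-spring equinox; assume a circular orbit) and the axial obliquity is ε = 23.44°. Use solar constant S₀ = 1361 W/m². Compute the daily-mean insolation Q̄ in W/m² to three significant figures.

Q̄ ≈ 207 W/m²

Solar longitude: λ_s = 360° × (82 − 80)/365.25 = 1.971°.
sin δ = sin 23.44° × sin 1.971° = 0.01368, so δ = +0.784°.
cos H₀ = −tan(+62.7°) tan(+0.784°) = -0.0265, H₀ = 1.5973 rad.
Bracket: H₀ sin φ sin δ + cos φ cos δ sin H₀ = 1.5973×0.88862×0.01368 + 0.45865×0.99991×0.99965 = 0.019417 + 0.458448 = 0.477865.
Q̄ = (S₀/π) × [bracket] = (1361/π) × 0.477865 = 207.0 W/m².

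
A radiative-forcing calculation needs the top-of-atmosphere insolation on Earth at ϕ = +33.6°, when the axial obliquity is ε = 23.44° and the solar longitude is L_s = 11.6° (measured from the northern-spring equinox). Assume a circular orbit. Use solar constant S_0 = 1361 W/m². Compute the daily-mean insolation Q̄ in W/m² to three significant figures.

Q̄ ≈ 390 W/m²

Solar declination: sin δ = sin ε · sin L_s = sin 23.44° × sin 11.6° = 0.07999, so δ = +4.588°.
cos h₀ = −tan(+33.6°) tan(+4.588°) = -0.0533, h₀ = 1.6241 rad.
Bracket: h₀ sin ϕ sin δ + cos ϕ cos δ sin h₀ = 1.6241×0.55339×0.07999 + 0.83292×0.99680×0.99858 = 0.071892 + 0.829076 = 0.900968.
Q̄ = (S_0/π) × [bracket] = (1361/π) × 0.900968 = 390.3 W/m².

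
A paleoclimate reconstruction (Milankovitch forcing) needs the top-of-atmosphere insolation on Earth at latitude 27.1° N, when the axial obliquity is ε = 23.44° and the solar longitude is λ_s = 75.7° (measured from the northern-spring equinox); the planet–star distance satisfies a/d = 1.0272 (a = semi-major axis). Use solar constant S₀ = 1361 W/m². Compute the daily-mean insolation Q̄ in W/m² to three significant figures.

Solar declination: sin δ = sin ε · sin λ_s = sin 23.44° × sin 75.7° = 0.38546, so δ = +22.673°.
cos H₀ = −tan(+27.1°) tan(+22.673°) = -0.2138, H₀ = 1.7862 rad.
Bracket: H₀ sin φ sin δ + cos φ cos δ sin H₀ = 1.7862×0.45554×0.38546 + 0.89021×0.92272×0.97688 = 0.313643 + 0.802423 = 1.116066.
Inverse-square distance factor (a/d)² = 1.0272² = 1.055140.
Q̄ = (S₀/π) × 1.055140 × [bracket] = (1361/π) × 1.055140 × 1.116066 = 510.2 W/m².

Q̄ ≈ 510 W/m²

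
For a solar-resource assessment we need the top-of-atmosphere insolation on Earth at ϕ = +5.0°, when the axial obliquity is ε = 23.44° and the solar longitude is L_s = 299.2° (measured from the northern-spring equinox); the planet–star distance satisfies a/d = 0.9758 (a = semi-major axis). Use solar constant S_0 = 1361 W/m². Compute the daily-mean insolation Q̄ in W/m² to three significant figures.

Q̄ ≈ 366 W/m²

Solar declination: sin δ = sin ε · sin L_s = sin 23.44° × sin 299.2° = -0.34724, so δ = -20.318°.
cos h₀ = −tan(+5.0°) tan(-20.318°) = 0.0324, h₀ = 1.5384 rad.
Bracket: h₀ sin ϕ sin δ + cos ϕ cos δ sin h₀ = 1.5384×0.08716×-0.34724 + 0.99619×0.93778×0.99948 = -0.046560 + 0.933721 = 0.887161.
Inverse-square distance factor (a/d)² = 0.9758² = 0.952186.
Q̄ = (S_0/π) × 0.952186 × [bracket] = (1361/π) × 0.952186 × 0.887161 = 366.0 W/m².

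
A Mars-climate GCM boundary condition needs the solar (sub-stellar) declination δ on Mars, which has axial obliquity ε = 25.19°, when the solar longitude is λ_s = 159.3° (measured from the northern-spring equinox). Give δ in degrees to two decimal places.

δ = +8.65°

sin δ = sin ε · sin λ_s = sin 25.19° × sin 159.3° = 0.150446.
δ = arcsin(0.150446) = +8.65°.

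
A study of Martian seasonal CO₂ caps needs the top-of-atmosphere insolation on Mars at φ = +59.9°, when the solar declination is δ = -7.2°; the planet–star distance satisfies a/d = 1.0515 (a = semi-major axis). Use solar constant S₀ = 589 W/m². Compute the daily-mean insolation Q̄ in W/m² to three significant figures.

cos H₀ = −tan(+59.9°) tan(-7.200°) = 0.2179, H₀ = 1.3511 rad.
Bracket: H₀ sin φ sin δ + cos φ cos δ sin H₀ = 1.3511×0.86515×-0.12533 + 0.50151×0.99211×0.97596 = -0.146499 + 0.485592 = 0.339093.
Inverse-square distance factor (a/d)² = 1.0515² = 1.105652.
Q̄ = (S₀/π) × 1.105652 × [bracket] = (589/π) × 1.105652 × 0.339093 = 70.29 W/m².

Q̄ ≈ 70.3 W/m²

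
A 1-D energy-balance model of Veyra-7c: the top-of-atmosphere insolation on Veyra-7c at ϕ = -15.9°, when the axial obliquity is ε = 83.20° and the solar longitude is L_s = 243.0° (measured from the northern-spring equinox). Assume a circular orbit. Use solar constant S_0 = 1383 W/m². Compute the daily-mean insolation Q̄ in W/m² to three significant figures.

Q̄ ≈ 395 W/m²

Solar declination: sin δ = sin ε · sin L_s = sin 83.20° × sin 243.0° = -0.88474, so δ = -62.219°.
cos h₀ = −tan(-15.9°) tan(-62.219°) = -0.5407, h₀ = 2.1421 rad.
Bracket: h₀ sin ϕ sin δ + cos ϕ cos δ sin h₀ = 2.1421×-0.27396×-0.88474 + 0.96174×0.46609×0.84120 = 0.519209 + 0.377074 = 0.896283.
Q̄ = (S_0/π) × [bracket] = (1383/π) × 0.896283 = 394.6 W/m².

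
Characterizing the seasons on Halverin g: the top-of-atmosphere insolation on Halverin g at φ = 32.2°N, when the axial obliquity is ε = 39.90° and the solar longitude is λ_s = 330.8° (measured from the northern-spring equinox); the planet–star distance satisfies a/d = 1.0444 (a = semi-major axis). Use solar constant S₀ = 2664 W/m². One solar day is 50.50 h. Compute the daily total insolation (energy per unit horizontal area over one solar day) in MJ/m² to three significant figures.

94.0 MJ/m²

Solar declination: sin δ = sin ε · sin λ_s = sin 39.90° × sin 330.8° = -0.31294, so δ = -18.236°.
cos H₀ = −tan(+32.2°) tan(-18.236°) = 0.2075, H₀ = 1.3618 rad.
Bracket: H₀ sin φ sin δ + cos φ cos δ sin H₀ = 1.3618×0.53288×-0.31294 + 0.84619×0.94977×0.97824 = -0.227093 + 0.786198 = 0.559105.
Inverse-square distance factor (a/d)² = 1.0444² = 1.090771.
Q̄ = (S₀/π) × 1.090771 × [bracket] = (2664/π) × 1.090771 × 0.559105 = 517.14 W/m².
Daily total = Q̄ × 50.50 h × 3600 s/h = 517.14 × 50.50 × 3600 / 10⁶ = 94.02 MJ/m².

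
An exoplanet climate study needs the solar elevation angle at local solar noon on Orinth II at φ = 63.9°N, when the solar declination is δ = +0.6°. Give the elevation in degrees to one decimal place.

26.7°

At local noon the hour angle is zero, so the zenith angle equals |φ − δ| = |+63.9° − (+0.600°)| = 63.300°.
Elevation = 90° − 63.300° = 26.7°.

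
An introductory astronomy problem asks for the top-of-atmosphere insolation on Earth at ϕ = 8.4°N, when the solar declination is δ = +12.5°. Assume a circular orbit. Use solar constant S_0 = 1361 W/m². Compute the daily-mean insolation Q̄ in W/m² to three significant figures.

cos h₀ = −tan(+8.4°) tan(+12.500°) = -0.0327, h₀ = 1.6035 rad.
Bracket: h₀ sin ϕ sin δ + cos ϕ cos δ sin h₀ = 1.6035×0.14608×0.21644 + 0.98927×0.97630×0.99946 = 0.050699 + 0.965303 = 1.016002.
Q̄ = (S_0/π) × [bracket] = (1361/π) × 1.016002 = 440.2 W/m².

Q̄ ≈ 440 W/m²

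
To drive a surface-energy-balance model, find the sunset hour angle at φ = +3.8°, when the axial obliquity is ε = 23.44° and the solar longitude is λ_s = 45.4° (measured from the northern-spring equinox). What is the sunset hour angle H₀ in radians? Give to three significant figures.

Solar declination: sin δ = sin ε · sin λ_s = sin 23.44° × sin 45.4° = 0.28324, so δ = +16.453°.
cos H₀ = −tan φ · tan δ = −tan(+3.8°) × tan(+16.453°) = -0.0196, so H₀ = 1.5904 rad = 91.12°.

H₀ = 1.59 rad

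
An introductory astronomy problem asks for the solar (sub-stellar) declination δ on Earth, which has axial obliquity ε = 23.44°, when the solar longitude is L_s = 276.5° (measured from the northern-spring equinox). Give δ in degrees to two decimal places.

δ = -23.28°

sin δ = sin ε · sin L_s = sin 23.44° × sin 276.5° = -0.395231.
δ = arcsin(-0.395231) = -23.28°.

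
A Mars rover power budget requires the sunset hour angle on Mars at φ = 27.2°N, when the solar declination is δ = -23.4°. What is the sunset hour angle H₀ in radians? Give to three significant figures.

H₀ = 1.35 rad

cos H₀ = −tan φ · tan δ = −tan(+27.2°) × tan(-23.400°) = 0.2224, so H₀ = 1.3465 rad = 77.15°.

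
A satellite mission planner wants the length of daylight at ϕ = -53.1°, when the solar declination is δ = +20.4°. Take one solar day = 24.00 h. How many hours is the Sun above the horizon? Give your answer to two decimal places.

cos h₀ = −tan ϕ · tan δ = −tan(-53.1°) × tan(+20.400°) = 0.4953, so h₀ = 1.0526 rad = 60.31°.
Daylight = 2h₀/(2π) × 24.00 h = (1.0526/π) × 24.00 = 8.04 h.

8.04 h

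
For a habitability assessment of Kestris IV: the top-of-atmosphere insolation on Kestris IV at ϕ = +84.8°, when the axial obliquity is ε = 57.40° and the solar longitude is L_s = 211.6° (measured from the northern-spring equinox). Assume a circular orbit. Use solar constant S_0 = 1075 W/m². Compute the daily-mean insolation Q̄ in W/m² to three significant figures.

Q̄ ≈ 0.00 W/m²

Solar declination: sin δ = sin ε · sin L_s = sin 57.40° × sin 211.6° = -0.44143, so δ = -26.195°.
cos h₀ = −tan(+84.8°) tan(-26.195°) = 5.4057 ≥ 1 ⇒ polar night, h₀ = 0 and Q̄ = 0.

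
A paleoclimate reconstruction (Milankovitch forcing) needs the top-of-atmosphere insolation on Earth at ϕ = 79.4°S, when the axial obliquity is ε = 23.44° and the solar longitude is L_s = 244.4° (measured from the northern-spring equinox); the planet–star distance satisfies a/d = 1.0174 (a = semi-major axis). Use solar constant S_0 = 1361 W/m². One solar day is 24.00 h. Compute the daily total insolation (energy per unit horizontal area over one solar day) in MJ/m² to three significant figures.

42.9 MJ/m²

Solar declination: sin δ = sin ε · sin L_s = sin 23.44° × sin 244.4° = -0.35874, so δ = -21.023°.
cos h₀ = −tan(-79.4°) tan(-21.023°) = -2.0536 ≤ −1 ⇒ polar day, h₀ = π.
Bracket: h₀ sin ϕ sin δ + cos ϕ cos δ sin h₀ = 3.1416×-0.98294×-0.35874 + 0.18395×0.93344×0.00000 = 1.107791 + 0.000000 = 1.107791.
Inverse-square distance factor (a/d)² = 1.0174² = 1.035103.
Q̄ = (S_0/π) × 1.035103 × [bracket] = (1361/π) × 1.035103 × 1.107791 = 496.76 W/m².
Daily total = Q̄ × 24.00 h × 3600 s/h = 496.76 × 24.00 × 3600 / 10⁶ = 42.92 MJ/m².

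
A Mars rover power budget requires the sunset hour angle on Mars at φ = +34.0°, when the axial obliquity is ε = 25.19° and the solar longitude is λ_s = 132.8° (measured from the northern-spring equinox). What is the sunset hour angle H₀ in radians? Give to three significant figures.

Solar declination: sin δ = sin ε · sin λ_s = sin 25.19° × sin 132.8° = 0.31229, so δ = +18.197°.
cos H₀ = −tan φ · tan δ = −tan(+34.0°) × tan(+18.197°) = -0.2217, so H₀ = 1.7944 rad = 102.81°.

H₀ = 1.79 rad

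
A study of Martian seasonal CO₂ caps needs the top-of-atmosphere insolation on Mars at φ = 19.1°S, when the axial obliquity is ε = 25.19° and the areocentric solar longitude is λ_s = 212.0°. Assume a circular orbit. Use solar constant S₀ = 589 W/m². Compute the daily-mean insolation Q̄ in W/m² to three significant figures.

Q̄ ≈ 195 W/m²

sin δ = sin 25.19° × sin 212.0° = -0.22554, so δ = -13.035°.
cos H₀ = −tan(-19.1°) tan(-13.035°) = -0.0802, H₀ = 1.6511 rad.
Bracket: H₀ sin φ sin δ + cos φ cos δ sin H₀ = 1.6511×-0.32722×-0.22554 + 0.94495×0.97423×0.99678 = 0.121853 + 0.917634 = 1.039487.
Q̄ = (S₀/π) × [bracket] = (589/π) × 1.039487 = 194.9 W/m².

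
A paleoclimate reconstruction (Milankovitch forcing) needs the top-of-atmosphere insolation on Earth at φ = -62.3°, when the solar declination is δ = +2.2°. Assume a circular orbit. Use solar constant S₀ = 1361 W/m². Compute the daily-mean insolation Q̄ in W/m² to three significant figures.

cos H₀ = −tan(-62.3°) tan(+2.200°) = 0.0732, H₀ = 1.4976 rad.
Bracket: H₀ sin φ sin δ + cos φ cos δ sin H₀ = 1.4976×-0.88539×0.03839 + 0.46484×0.99926×0.99732 = -0.050904 + 0.463251 = 0.412347.
Q̄ = (S₀/π) × [bracket] = (1361/π) × 0.412347 = 178.6 W/m².

Q̄ ≈ 179 W/m²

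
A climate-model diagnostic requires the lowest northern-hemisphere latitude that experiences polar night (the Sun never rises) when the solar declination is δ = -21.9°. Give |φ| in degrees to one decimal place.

|φ| = 68.1°

Polar night requires cos H₀ = −tan φ tan δ ≥ 1, i.e. tan φ tan δ ≤ −1.
The boundary is |tan φ| · |tan δ| = 1, so |φ| = 90° − |δ| = 90° − 21.9° = 68.1° in the northern hemisphere.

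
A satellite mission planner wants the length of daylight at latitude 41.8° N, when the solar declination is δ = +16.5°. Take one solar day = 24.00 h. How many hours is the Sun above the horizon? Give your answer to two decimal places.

14.05 h

cos h₀ = −tan ϕ · tan δ = −tan(+41.8°) × tan(+16.500°) = -0.2648, so h₀ = 1.8388 rad = 105.36°.
Daylight = 2h₀/(2π) × 24.00 h = (1.8388/π) × 24.00 = 14.05 h.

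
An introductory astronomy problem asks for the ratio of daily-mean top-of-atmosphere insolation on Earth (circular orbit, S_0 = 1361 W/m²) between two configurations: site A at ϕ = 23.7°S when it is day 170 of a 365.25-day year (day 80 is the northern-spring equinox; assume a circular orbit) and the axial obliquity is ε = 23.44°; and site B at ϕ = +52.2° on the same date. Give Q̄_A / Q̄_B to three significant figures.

— Configuration A (ϕ=-23.7°):
Solar longitude: L_s = 360° × (170 − 80)/365.25 = 88.706°.
sin δ = sin 23.44° × sin 88.706° = 0.39769, so δ = +23.434°.
cos h₀ = −tan(-23.7°) tan(+23.434°) = 0.1903, h₀ = 1.3794 rad.
Bracket: h₀ sin ϕ sin δ + cos ϕ cos δ sin h₀ = 1.3794×-0.40195×0.39769 + 0.91566×0.91752×0.98173 = -0.220499 + 0.824787 = 0.604288.
Q̄ = (S_0/π) × [bracket] = (1361/π) × 0.604288 = 261.79 W/m².
— Configuration B (ϕ=+52.2°):
cos h₀ = −tan(+52.2°) tan(+23.434°) = -0.5588, h₀ = 2.1637 rad.
Bracket: h₀ sin ϕ sin δ + cos ϕ cos δ sin h₀ = 2.1637×0.79016×0.39769 + 0.61291×0.91752×0.82931 = 0.679918 + 0.466368 = 1.146286.
Q̄ = (S_0/π) × [bracket] = (1361/π) × 1.146286 = 496.59 W/m².
Ratio Q̄_A / Q̄_B = 261.79 / 496.59 = 0.5272.

Q̄_A / Q̄_B ≈ 0.527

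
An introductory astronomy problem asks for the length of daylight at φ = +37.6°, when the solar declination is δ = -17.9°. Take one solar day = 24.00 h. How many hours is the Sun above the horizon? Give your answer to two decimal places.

cos H₀ = −tan φ · tan δ = −tan(+37.6°) × tan(-17.900°) = 0.2487, so H₀ = 1.3194 rad = 75.60°.
Daylight = 2H₀/(2π) × 24.00 h = (1.3194/π) × 24.00 = 10.08 h.

10.08 h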